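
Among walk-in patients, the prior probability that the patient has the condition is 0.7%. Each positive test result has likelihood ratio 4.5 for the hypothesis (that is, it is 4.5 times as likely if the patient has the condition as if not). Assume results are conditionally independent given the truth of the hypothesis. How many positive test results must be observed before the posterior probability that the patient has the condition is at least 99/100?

Prior odds = 0.007/0.993 = 7/993.
Likelihood ratio per positive test result = 4.5.
Target posterior odds = 0.99/0.01 = 99.
Require 4.5ⁿ ≥ 99 ÷ (7/993) = 98307/7.
4.5⁶ = 8303.765625 falls short of 98307/7 but 4.5⁷ = 4782969/128 reaches it, so n = 7.

7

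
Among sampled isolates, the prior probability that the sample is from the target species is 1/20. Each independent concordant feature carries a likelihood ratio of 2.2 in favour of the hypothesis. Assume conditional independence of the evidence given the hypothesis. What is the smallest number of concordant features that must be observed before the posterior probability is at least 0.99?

Prior odds: 0.05 ÷ 0.95 = 1/19.
Likelihood ratio per concordant feature = 2.2.
Target odds: 0.99 ÷ 0.01 = 99.
Require 2.2ⁿ ≥ 99 ÷ (1/19) = 1881.
2.2⁹ ≈1207.27 falls short of 1881 but 2.2¹⁰ ≈2655.99 reaches it, so n = 10.

10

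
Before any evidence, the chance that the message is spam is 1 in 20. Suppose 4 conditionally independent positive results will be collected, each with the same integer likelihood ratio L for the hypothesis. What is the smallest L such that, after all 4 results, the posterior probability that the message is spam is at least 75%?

Prior odds = 0.05/0.95 = 1/19.
Target odds = 0.75/0.25 = 3.
Need L⁴ ≥ 3 ÷ (1/19) = 57.
2⁴ = 16 < 57 ≤ 81 = 3⁴, so L = 3.

3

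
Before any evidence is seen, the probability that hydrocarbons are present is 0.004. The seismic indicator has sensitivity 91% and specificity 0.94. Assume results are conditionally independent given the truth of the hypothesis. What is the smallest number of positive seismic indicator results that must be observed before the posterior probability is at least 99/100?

4

Prior odds = 0.004/0.996 = 1/249.
False-positive rate = 1 − 0.94 = 0.06; likelihood ratio of a positive = 0.91/0.06 = 91/6.
Target posterior odds = 0.99/0.01 = 99.
Require (91/6)ⁿ ≥ 99 ÷ (1/249) = 24651.
(91/6)³ = 753571/216 falls short of 24651 but (91/6)⁴ = 68574961/1296 reaches it, so n = 4.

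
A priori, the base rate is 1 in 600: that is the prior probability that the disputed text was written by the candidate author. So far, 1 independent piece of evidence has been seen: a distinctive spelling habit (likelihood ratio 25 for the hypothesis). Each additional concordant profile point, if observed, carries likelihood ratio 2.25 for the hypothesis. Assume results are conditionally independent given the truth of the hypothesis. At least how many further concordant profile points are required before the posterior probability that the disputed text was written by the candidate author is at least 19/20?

8

Prior odds = (1/600)/(599/600) = 1/599.
Bayes factor of the evidence already in hand = 25.
Odds after that evidence = (1/599) × 25 = 25/599.
Target odds = 0.95/0.05 = 19.
Need 2.25ⁿ ≥ 19 ÷ (25/599) = 455.24.
2.25⁷ = 4782969/16384 falls short of 455.24 but 2.25⁸ = 43046721/65536 reaches it, so n = 8.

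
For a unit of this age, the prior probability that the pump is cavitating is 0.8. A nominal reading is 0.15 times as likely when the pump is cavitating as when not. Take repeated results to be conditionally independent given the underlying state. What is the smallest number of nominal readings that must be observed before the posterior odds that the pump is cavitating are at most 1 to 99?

Prior odds = 0.8/0.2 = 4.
Likelihood ratio per nominal reading = 0.15.
Target odds = 1/99.
Require 0.15ⁿ ≤ 1/99 ÷ 4 = 1/396.
0.15³ = 0.003375 is still above 1/396 but 0.15⁴ = 81/160000 is at or below it, so n = 4.

4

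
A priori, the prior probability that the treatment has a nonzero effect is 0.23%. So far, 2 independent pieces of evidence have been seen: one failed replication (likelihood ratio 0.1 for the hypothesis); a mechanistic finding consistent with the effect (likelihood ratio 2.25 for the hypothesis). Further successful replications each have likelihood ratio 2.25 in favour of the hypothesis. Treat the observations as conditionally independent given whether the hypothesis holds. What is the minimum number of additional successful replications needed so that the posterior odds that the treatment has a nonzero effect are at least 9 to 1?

Prior odds = 0.0023/0.9977 = 23/9977.
Combined Bayes factor of the evidence already in hand = 0.1 × 2.25 = 0.225.
Odds after that evidence = (23/9977) × 0.225 = 207/399080.
Target odds = 9.
Need 2.25ⁿ ≥ 9 ÷ (207/399080) = 399080/23.
2.25¹² ≈16834.1 falls short of 399080/23 but 2.25¹³ ≈37876.8 reaches it, so n = 13.

13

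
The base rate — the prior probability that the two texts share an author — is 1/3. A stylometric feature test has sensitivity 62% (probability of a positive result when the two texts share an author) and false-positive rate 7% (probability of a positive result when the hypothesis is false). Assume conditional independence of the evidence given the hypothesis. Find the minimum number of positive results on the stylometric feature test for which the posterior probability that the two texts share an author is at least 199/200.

3

Prior odds: (1/3) ÷ (2/3) = 0.5.
Likelihood ratio of a positive result = 0.62/0.07 = 62/7.
Target posterior odds = 0.995/0.005 = 199.
Require (62/7)ⁿ ≥ 199 ÷ 0.5 = 398.
(62/7)² = 3844/49 falls short of 398 but (62/7)³ = 238328/343 reaches it, so n = 3.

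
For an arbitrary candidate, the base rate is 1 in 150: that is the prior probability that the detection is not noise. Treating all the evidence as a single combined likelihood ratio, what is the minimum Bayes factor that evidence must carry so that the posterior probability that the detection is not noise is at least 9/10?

1341

Prior odds = (1/150)/(149/150) = 1/149.
Target odds = 0.9/0.1 = 9.
Required Bayes factor = 9 ÷ (1/149) = 1341.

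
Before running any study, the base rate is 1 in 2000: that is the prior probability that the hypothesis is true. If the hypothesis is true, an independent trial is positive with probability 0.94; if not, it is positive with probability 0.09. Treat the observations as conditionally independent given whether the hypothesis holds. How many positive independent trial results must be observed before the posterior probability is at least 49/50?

Prior odds: 0.0005 ÷ 0.9995 = 1/1999.
Likelihood ratio of a positive = 0.94/0.09 = 94/9.
Target odds: 0.98 ÷ 0.02 = 49.
Require (94/9)ⁿ ≥ 49 ÷ (1/1999) = 97951.
(94/9)⁴ = 78074896/6561 falls short of 97951 but (94/9)⁵ ≈124287 reaches it, so n = 5.

5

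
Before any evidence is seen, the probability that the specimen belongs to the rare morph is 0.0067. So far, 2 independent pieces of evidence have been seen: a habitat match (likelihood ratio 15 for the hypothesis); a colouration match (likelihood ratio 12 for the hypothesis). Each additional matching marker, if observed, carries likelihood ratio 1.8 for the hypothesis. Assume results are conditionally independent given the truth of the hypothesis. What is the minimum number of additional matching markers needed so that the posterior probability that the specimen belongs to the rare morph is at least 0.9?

4

Prior odds = 0.0067/0.9933 = 67/9933.
Combined Bayes factor of the evidence already in hand = 15 × 12 = 180.
Odds after that evidence = (67/9933) × 180 = 4020/3311.
Target odds = 0.9/0.1 = 9.
Need 1.8ⁿ ≥ 9 ÷ (4020/3311) = 9933/1340.
1.8³ = 5.832 falls short of 9933/1340 but 1.8⁴ = 10.4976 reaches it, so n = 4.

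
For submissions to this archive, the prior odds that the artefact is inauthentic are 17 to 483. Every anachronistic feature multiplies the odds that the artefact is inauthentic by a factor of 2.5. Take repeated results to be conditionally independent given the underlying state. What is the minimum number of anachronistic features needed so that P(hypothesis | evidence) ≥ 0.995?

10

Prior odds = 17/483.
Likelihood ratio per anachronistic feature = 2.5.
Target posterior odds = 0.995/0.005 = 199.
Require 2.5ⁿ ≥ 199 ÷ (17/483) = 96117/17.
2.5⁹ = 1953125/512 falls short of 96117/17 but 2.5¹⁰ = 9765625/1024 reaches it, so n = 10.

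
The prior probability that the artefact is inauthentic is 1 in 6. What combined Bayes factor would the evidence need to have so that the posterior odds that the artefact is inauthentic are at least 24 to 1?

Prior odds = (1/6)/(5/6) = 0.2.
Target odds = 24.
Required Bayes factor = 24 ÷ 0.2 = 120.

120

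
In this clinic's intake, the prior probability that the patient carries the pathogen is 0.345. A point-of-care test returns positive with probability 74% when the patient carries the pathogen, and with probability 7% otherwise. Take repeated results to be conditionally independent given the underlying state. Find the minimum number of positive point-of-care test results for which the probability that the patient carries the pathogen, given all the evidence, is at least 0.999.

4

Prior odds = 0.345/0.655 = 69/131.
Likelihood ratio of a positive result = 0.74/0.07 = 74/7.
Target odds: 0.999 ÷ 0.001 = 999.
Need (69/131) × (74/7)ⁿ ≥ 999, i.e. (74/7)ⁿ ≥ 43623/23.
(74/7)³ = 405224/343 falls short of 43623/23 but (74/7)⁴ = 29986576/2401 reaches it, so n = 4.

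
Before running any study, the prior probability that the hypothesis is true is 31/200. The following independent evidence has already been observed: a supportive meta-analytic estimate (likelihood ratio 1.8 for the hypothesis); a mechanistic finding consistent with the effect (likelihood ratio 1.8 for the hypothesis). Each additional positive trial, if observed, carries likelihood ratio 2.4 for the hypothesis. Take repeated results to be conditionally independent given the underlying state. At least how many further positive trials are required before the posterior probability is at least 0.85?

Prior odds = 0.155/0.845 = 31/169.
Combined Bayes factor of the evidence already in hand = 1.8 × 1.8 = 3.24.
Odds after that evidence = (31/169) × 3.24 = 2511/4225.
Target odds = 0.85/0.15 = 17/3.
Need 2.4ⁿ ≥ 17/3 ÷ (2511/4225) = 71825/7533.
2.4² = 5.76 falls short of 71825/7533 but 2.4³ = 13.824 reaches it, so n = 3.

3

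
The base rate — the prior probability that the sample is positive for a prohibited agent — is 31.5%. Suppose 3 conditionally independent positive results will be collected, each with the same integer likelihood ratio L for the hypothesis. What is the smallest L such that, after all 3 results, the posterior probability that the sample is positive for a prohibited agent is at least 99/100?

6

Prior odds = 0.315/0.685 = 63/137.
Target odds = 0.99/0.01 = 99.
Need L³ ≥ 99 ÷ (63/137) = 1507/7.
5³ = 125 < 1507/7 ≤ 216 = 6³, so L = 6.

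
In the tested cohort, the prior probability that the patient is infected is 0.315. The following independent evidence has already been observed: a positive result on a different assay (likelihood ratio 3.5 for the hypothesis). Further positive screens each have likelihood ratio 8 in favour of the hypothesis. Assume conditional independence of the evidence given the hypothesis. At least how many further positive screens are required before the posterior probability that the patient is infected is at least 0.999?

4

Prior odds = 0.315/0.685 = 63/137.
Bayes factor of the evidence already in hand = 3.5.
Odds after that evidence = (63/137) × 3.5 = 441/274.
Target odds = 0.999/0.001 = 999.
Need 8ⁿ ≥ 999 ÷ (441/274) = 30414/49.
8³ = 512 falls short of 30414/49 but 8⁴ = 4096 reaches it, so n = 4.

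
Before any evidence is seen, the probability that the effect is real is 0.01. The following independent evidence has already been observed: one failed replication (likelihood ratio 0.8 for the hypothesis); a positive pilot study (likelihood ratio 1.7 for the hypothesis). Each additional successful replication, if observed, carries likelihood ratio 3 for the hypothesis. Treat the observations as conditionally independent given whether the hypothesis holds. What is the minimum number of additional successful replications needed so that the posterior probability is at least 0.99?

9

Prior odds = 0.01/0.99 = 1/99.
Combined Bayes factor of the evidence already in hand = 0.8 × 1.7 = 1.36.
Odds after that evidence = (1/99) × 1.36 = 34/2475.
Target odds = 0.99/0.01 = 99.
Need 3ⁿ ≥ 99 ÷ (34/2475) = 245025/34.
3⁸ = 6561 falls short of 245025/34 but 3⁹ = 19683 reaches it, so n = 9.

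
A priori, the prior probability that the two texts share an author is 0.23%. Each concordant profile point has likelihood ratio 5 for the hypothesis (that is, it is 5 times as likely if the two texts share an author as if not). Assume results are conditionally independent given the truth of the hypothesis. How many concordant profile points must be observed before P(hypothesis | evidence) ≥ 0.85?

Prior odds = 0.0023/0.9977 = 23/9977.
Likelihood ratio per concordant profile point = 5.
Target odds: 0.85 ÷ 0.15 = 17/3.
Need (23/9977) × 5ⁿ ≥ 17/3, i.e. 5ⁿ ≥ 169609/69.
5⁴ = 625 falls short of 169609/69 but 5⁵ = 3125 reaches it, so n = 5.

5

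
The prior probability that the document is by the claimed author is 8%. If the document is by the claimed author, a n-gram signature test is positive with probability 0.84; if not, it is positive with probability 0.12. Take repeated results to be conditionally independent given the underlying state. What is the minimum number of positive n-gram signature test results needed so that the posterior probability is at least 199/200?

Prior odds: 0.08 ÷ 0.92 = 2/23.
Likelihood ratio of a positive = 0.84/0.12 = 7.
Target odds: 0.995 ÷ 0.005 = 199.
Need (2/23) × 7ⁿ ≥ 199, i.e. 7ⁿ ≥ 2288.5.
7³ = 343 falls short of 2288.5 but 7⁴ = 2401 reaches it, so n = 4.

4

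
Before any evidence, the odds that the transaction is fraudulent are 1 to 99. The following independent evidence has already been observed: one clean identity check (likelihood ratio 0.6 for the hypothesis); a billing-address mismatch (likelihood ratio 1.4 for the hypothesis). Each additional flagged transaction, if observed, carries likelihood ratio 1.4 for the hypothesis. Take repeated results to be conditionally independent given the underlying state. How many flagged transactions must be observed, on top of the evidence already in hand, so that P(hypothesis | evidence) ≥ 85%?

20

Prior odds = 1/99.
Combined Bayes factor of the evidence already in hand = 0.6 × 1.4 = 0.84.
Odds after that evidence = (1/99) × 0.84 = 7/825.
Target odds = 0.85/0.15 = 17/3.
Need 1.4ⁿ ≥ 17/3 ÷ (7/825) = 4675/7.
1.4¹⁹ ≈597.63 falls short of 4675/7 but 1.4²⁰ ≈836.683 reaches it, so n = 20.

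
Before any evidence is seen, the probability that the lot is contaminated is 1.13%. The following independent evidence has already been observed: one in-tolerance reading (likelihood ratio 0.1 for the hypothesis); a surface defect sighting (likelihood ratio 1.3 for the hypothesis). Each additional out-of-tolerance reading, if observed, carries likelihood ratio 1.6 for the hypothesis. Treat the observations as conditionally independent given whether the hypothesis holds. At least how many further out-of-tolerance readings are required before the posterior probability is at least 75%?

Prior odds = 0.0113/0.9887 = 113/9887.
Combined Bayes factor of the evidence already in hand = 0.1 × 1.3 = 0.13.
Odds after that evidence = (113/9887) × 0.13 = 1469/988700.
Target odds = 0.75/0.25 = 3.
Need 1.6ⁿ ≥ 3 ÷ (1469/988700) = 2966100/1469.
1.6¹⁶ ≈1844.67 falls short of 2966100/1469 but 1.6¹⁷ ≈2951.48 reaches it, so n = 17.

17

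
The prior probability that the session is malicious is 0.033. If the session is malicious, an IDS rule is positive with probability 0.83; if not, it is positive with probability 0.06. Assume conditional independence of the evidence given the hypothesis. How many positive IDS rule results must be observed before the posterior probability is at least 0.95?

Prior odds = 0.033/0.967 = 33/967.
Likelihood ratio of a positive = 0.83/0.06 = 83/6.
Target posterior odds = 0.95/0.05 = 19.
Need (33/967) × (83/6)ⁿ ≥ 19, i.e. (83/6)ⁿ ≥ 18373/33.
(83/6)² = 6889/36 falls short of 18373/33 but (83/6)³ = 571787/216 reaches it, so n = 3.

3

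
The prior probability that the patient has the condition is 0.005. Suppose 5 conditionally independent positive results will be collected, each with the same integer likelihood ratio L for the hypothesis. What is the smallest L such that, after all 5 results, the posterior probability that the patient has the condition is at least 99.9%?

12

Prior odds = 0.005/0.995 = 1/199.
Target odds = 0.999/0.001 = 999.
Need L⁵ ≥ 999 ÷ (1/199) = 198801.
11⁵ = 161051 < 198801 ≤ 248832 = 12⁵, so L = 12.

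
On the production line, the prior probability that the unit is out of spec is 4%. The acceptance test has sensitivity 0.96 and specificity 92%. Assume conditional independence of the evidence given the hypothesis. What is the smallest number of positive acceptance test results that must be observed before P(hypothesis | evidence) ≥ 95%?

Prior odds: 0.04 ÷ 0.96 = 1/24.
False-positive rate = 1 − 0.92 = 0.08; likelihood ratio of a positive = 0.96/0.08 = 12.
Target odds: 0.95 ÷ 0.05 = 19.
Need (1/24) × 12ⁿ ≥ 19, i.e. 12ⁿ ≥ 456.
12² = 144 falls short of 456 but 12³ = 1728 reaches it, so n = 3.

3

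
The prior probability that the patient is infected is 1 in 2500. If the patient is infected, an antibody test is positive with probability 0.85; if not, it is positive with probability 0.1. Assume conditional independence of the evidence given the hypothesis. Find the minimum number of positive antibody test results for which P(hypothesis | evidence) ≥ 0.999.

Prior odds = 0.0004/0.9996 = 1/2499.
Likelihood ratio of a positive = 0.85/0.1 = 8.5.
Target posterior odds = 0.999/0.001 = 999.
Require 8.5ⁿ ≥ 999 ÷ (1/2499) = 2496501.
8.5⁶ = 24137569/64 falls short of 2496501 but 8.5⁷ = 410338673/128 reaches it, so n = 7.

7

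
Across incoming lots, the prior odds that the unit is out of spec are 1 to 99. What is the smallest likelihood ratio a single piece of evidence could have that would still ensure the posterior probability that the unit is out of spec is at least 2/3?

Prior odds = 1/99.
Target odds = (2/3)/(1/3) = 2.
Required Bayes factor = 2 ÷ (1/99) = 198.

198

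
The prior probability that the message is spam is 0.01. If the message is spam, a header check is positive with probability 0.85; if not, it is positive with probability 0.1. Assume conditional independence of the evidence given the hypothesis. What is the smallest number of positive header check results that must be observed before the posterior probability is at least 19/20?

4

Prior odds: 0.01 ÷ 0.99 = 1/99.
Likelihood ratio of a positive = 0.85/0.1 = 8.5.
Target posterior odds = 0.95/0.05 = 19.
Require 8.5ⁿ ≥ 19 ÷ (1/99) = 1881.
8.5³ = 614.125 falls short of 1881 but 8.5⁴ = 5220.0625 reaches it, so n = 4.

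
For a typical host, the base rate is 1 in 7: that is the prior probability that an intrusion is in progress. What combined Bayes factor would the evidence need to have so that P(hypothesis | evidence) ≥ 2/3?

Prior odds = (1/7)/(6/7) = 1/6.
Target odds = (2/3)/(1/3) = 2.
Required Bayes factor = 2 ÷ (1/6) = 12.

12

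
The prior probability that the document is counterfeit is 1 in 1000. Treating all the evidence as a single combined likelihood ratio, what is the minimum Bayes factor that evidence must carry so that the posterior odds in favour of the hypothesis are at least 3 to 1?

2997

Prior odds = 0.001/0.999 = 1/999.
Target odds = 3.
Required Bayes factor = 3 ÷ (1/999) = 2997.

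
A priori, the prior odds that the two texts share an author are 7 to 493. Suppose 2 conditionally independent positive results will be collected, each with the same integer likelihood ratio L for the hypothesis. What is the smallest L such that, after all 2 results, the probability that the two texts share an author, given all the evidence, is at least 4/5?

17

Prior odds = 7/493.
Target odds = 0.8/0.2 = 4.
Need L² ≥ 4 ÷ (7/493) = 1972/7.
16² = 256 < 1972/7 ≤ 289 = 17², so L = 17.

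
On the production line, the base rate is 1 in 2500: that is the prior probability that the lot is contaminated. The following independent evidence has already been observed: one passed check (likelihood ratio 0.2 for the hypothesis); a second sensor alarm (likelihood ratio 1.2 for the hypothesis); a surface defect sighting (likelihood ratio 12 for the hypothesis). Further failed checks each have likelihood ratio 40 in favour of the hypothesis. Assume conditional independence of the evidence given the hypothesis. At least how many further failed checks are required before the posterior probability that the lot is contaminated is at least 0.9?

3

Prior odds = 0.0004/0.9996 = 1/2499.
Combined Bayes factor of the evidence already in hand = 0.2 × 1.2 × 12 = 2.88.
Odds after that evidence = (1/2499) × 2.88 = 24/20825.
Target odds = 0.9/0.1 = 9.
Need 40ⁿ ≥ 9 ÷ (24/20825) = 7809.375.
40² = 1600 falls short of 7809.375 but 40³ = 64000 reaches it, so n = 3.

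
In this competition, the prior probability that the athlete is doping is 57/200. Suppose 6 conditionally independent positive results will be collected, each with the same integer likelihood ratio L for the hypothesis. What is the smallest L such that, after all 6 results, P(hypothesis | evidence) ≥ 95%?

Prior odds = 0.285/0.715 = 57/143.
Target odds = 0.95/0.05 = 19.
Need L⁶ ≥ 19 ÷ (57/143) = 143/3.
1⁶ = 1 < 143/3 ≤ 64 = 2⁶, so L = 2.

2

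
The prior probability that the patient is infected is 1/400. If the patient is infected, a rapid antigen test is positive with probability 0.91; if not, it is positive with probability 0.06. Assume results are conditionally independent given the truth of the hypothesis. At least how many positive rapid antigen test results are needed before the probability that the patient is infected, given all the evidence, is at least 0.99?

Prior odds = 0.0025/0.9975 = 1/399.
Likelihood ratio of a positive = 0.91/0.06 = 91/6.
Target odds: 0.99 ÷ 0.01 = 99.
Require (91/6)ⁿ ≥ 99 ÷ (1/399) = 39501.
(91/6)³ = 753571/216 falls short of 39501 but (91/6)⁴ = 68574961/1296 reaches it, so n = 4.

4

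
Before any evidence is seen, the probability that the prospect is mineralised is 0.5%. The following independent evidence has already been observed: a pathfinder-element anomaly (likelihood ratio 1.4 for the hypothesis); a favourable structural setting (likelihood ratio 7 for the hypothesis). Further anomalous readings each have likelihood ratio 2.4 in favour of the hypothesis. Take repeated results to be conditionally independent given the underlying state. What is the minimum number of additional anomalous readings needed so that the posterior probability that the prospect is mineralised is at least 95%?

7

Prior odds = 0.005/0.995 = 1/199.
Combined Bayes factor of the evidence already in hand = 1.4 × 7 = 9.8.
Odds after that evidence = (1/199) × 9.8 = 49/995.
Target odds = 0.95/0.05 = 19.
Need 2.4ⁿ ≥ 19 ÷ (49/995) = 18905/49.
2.4⁶ = 2985984/15625 falls short of 18905/49 but 2.4⁷ = 35831808/78125 reaches it, so n = 7.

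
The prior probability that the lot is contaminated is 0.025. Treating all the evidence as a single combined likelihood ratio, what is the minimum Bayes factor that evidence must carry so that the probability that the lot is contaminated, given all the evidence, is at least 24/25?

936

Prior odds = 0.025/0.975 = 1/39.
Target odds = 0.96/0.04 = 24.
Required Bayes factor = 24 ÷ (1/39) = 936.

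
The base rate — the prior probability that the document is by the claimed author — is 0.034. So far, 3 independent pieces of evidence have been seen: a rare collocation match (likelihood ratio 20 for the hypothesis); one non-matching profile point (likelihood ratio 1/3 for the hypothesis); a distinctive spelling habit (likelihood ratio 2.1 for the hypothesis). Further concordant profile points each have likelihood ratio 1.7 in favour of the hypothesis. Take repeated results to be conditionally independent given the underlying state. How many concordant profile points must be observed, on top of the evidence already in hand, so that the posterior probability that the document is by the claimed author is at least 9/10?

6

Prior odds = 0.034/0.966 = 17/483.
Combined Bayes factor of the evidence already in hand = 20 × (1/3) × 2.1 = 14.
Odds after that evidence = (17/483) × 14 = 34/69.
Target odds = 0.9/0.1 = 9.
Need 1.7ⁿ ≥ 9 ÷ (34/69) = 621/34.
1.7⁵ = 1419857/100000 falls short of 621/34 but 1.7⁶ = 24137569/1000000 reaches it, so n = 6.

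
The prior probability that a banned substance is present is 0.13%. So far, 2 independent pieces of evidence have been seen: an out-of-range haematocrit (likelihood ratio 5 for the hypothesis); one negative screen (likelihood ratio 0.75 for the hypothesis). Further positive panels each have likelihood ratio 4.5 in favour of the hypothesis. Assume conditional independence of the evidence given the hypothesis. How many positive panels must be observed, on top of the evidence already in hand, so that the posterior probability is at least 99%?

Prior odds = 0.0013/0.9987 = 13/9987.
Combined Bayes factor of the evidence already in hand = 5 × 0.75 = 3.75.
Odds after that evidence = (13/9987) × 3.75 = 65/13316.
Target odds = 0.99/0.01 = 99.
Need 4.5ⁿ ≥ 99 ÷ (65/13316) = 1318284/65.
4.5⁶ = 8303.765625 falls short of 1318284/65 but 4.5⁷ = 4782969/128 reaches it, so n = 7.

7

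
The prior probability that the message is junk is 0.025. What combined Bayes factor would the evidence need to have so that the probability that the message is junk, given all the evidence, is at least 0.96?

Prior odds = 0.025/0.975 = 1/39.
Target odds = 0.96/0.04 = 24.
Required Bayes factor = 24 ÷ (1/39) = 936.

936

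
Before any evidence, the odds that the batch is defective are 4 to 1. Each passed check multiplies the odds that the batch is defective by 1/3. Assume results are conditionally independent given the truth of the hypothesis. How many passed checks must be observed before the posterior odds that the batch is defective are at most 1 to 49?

5

Prior odds = 4.
Likelihood ratio per passed check = 1/3.
Target odds = 1/49.
Need 4 × (1/3)ⁿ ≤ 1/49, i.e. (1/3)ⁿ ≤ 1/196.
(1/3)⁴ = 1/81 is still above 1/196 but (1/3)⁵ = 1/243 is at or below it, so n = 5.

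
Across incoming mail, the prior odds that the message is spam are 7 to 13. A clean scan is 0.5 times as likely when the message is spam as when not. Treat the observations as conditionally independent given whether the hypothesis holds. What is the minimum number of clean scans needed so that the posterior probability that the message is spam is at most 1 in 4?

Prior odds = 7/13.
Likelihood ratio per clean scan = 0.5.
Target posterior odds = 0.25/0.75 = 1/3.
Need (7/13) × 0.5ⁿ ≤ 1/3, i.e. 0.5ⁿ ≤ 13/21.
0.5¹ = 0.5, which is already at or below the required 13/21; so n = 1.

1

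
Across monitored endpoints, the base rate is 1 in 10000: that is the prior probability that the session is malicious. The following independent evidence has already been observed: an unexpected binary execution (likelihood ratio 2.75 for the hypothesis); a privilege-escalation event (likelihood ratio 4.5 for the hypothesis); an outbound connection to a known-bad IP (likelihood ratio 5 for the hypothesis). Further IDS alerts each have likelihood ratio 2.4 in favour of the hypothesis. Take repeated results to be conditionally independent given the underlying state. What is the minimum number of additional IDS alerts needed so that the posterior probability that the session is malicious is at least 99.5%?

Prior odds = 0.0001/0.9999 = 1/9999.
Combined Bayes factor of the evidence already in hand = 2.75 × 4.5 × 5 = 61.875.
Odds after that evidence = (1/9999) × 61.875 = 5/808.
Target odds = 0.995/0.005 = 199.
Need 2.4ⁿ ≥ 199 ÷ (5/808) = 32158.4.
2.4¹¹ ≈15216.8 falls short of 32158.4 but 2.4¹² ≈36520.3 reaches it, so n = 12.

12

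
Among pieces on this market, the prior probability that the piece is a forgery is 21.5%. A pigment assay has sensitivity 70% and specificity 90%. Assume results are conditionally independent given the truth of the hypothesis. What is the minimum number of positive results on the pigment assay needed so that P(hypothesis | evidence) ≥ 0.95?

3

Prior odds: 0.215 ÷ 0.785 = 43/157.
False-positive rate = 1 − 0.9 = 0.1; likelihood ratio of a positive = 0.7/0.1 = 7.
Target posterior odds = 0.95/0.05 = 19.
Require 7ⁿ ≥ 19 ÷ (43/157) = 2983/43.
7² = 49 falls short of 2983/43 but 7³ = 343 reaches it, so n = 3.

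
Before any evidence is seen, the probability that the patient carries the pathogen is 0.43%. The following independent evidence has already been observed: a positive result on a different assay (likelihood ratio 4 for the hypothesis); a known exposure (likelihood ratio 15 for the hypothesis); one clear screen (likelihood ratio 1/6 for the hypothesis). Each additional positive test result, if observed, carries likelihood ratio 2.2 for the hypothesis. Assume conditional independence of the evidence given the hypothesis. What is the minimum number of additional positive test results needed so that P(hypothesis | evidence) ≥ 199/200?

Prior odds = 0.0043/0.9957 = 43/9957.
Combined Bayes factor of the evidence already in hand = 4 × 15 × (1/6) = 10.
Odds after that evidence = (43/9957) × 10 = 430/9957.
Target odds = 0.995/0.005 = 199.
Need 2.2ⁿ ≥ 199 ÷ (430/9957) = 1981443/430.
2.2¹⁰ ≈2655.99 falls short of 1981443/430 but 2.2¹¹ ≈5843.18 reaches it, so n = 11.

11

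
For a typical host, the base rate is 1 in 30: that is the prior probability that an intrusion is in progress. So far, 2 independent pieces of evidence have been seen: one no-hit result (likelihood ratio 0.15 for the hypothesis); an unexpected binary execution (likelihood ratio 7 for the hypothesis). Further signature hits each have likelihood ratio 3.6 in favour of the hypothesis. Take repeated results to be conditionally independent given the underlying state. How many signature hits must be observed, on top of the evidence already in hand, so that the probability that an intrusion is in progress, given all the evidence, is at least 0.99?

Prior odds = (1/30)/(29/30) = 1/29.
Combined Bayes factor of the evidence already in hand = 0.15 × 7 = 1.05.
Odds after that evidence = (1/29) × 1.05 = 21/580.
Target odds = 0.99/0.01 = 99.
Need 3.6ⁿ ≥ 99 ÷ (21/580) = 19140/7.
3.6⁶ = 34012224/15625 falls short of 19140/7 but 3.6⁷ = 612220032/78125 reaches it, so n = 7.

7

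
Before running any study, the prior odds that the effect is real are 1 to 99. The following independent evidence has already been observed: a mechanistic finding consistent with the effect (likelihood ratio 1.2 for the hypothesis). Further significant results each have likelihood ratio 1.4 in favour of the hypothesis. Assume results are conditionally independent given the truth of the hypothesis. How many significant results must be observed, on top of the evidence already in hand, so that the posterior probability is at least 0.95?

Prior odds = 1/99.
Bayes factor of the evidence already in hand = 1.2.
Odds after that evidence = (1/99) × 1.2 = 2/165.
Target odds = 0.95/0.05 = 19.
Need 1.4ⁿ ≥ 19 ÷ (2/165) = 1567.5.
1.4²¹ ≈1171.36 falls short of 1567.5 but 1.4²² ≈1639.9 reaches it, so n = 22.

22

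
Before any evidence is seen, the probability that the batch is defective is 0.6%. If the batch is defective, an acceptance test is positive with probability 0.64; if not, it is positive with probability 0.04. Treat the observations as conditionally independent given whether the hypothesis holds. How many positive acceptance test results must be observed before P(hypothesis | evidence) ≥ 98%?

Prior odds: 0.006 ÷ 0.994 = 3/497.
Likelihood ratio of a positive = 0.64/0.04 = 16.
Target odds: 0.98 ÷ 0.02 = 49.
Require 16ⁿ ≥ 49 ÷ (3/497) = 24353/3.
16³ = 4096 falls short of 24353/3 but 16⁴ = 65536 reaches it, so n = 4.

4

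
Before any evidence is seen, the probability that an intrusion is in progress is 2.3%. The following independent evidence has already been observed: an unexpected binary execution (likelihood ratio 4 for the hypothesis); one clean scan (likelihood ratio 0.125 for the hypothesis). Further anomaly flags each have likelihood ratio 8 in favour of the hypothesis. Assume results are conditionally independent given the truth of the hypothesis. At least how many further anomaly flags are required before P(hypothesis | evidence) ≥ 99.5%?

Prior odds = 0.023/0.977 = 23/977.
Combined Bayes factor of the evidence already in hand = 4 × 0.125 = 0.5.
Odds after that evidence = (23/977) × 0.5 = 23/1954.
Target odds = 0.995/0.005 = 199.
Need 8ⁿ ≥ 199 ÷ (23/1954) = 388846/23.
8⁴ = 4096 falls short of 388846/23 but 8⁵ = 32768 reaches it, so n = 5.

5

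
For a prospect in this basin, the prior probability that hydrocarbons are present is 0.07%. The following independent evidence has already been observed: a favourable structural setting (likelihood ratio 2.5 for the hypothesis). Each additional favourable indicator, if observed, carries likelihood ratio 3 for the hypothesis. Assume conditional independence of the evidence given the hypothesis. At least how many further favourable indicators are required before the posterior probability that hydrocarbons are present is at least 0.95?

9

Prior odds = 0.0007/0.9993 = 7/9993.
Bayes factor of the evidence already in hand = 2.5.
Odds after that evidence = (7/9993) × 2.5 = 35/19986.
Target odds = 0.95/0.05 = 19.
Need 3ⁿ ≥ 19 ÷ (35/19986) = 379734/35.
3⁸ = 6561 falls short of 379734/35 but 3⁹ = 19683 reaches it, so n = 9.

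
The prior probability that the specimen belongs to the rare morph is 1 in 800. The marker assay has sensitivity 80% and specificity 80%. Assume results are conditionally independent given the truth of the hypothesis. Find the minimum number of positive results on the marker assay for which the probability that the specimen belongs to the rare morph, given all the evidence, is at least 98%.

8

Prior odds = 0.00125/0.99875 = 1/799.
False-positive rate = 1 − 0.8 = 0.2; likelihood ratio of a positive = 0.8/0.2 = 4.
Target odds: 0.98 ÷ 0.02 = 49.
Need (1/799) × 4ⁿ ≥ 49, i.e. 4ⁿ ≥ 39151.
4⁷ = 16384 falls short of 39151 but 4⁸ = 65536 reaches it, so n = 8.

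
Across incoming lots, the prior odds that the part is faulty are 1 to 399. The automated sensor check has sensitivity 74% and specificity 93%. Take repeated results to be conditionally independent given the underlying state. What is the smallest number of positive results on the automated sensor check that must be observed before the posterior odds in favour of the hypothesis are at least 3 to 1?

4

Prior odds = 1/399.
False-positive rate = 1 − 0.93 = 0.07; likelihood ratio of a positive = 0.74/0.07 = 74/7.
Target odds = 3.
Need (1/399) × (74/7)ⁿ ≥ 3, i.e. (74/7)ⁿ ≥ 1197.
(74/7)³ = 405224/343 falls short of 1197 but (74/7)⁴ = 29986576/2401 reaches it, so n = 4.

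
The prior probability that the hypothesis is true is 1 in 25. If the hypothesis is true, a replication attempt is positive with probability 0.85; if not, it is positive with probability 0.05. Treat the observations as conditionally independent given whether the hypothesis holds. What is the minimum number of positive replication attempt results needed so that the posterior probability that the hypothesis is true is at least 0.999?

4

Prior odds: 0.04 ÷ 0.96 = 1/24.
Likelihood ratio of a positive = 0.85/0.05 = 17.
Target odds: 0.999 ÷ 0.001 = 999.
Need (1/24) × 17ⁿ ≥ 999, i.e. 17ⁿ ≥ 23976.
17³ = 4913 falls short of 23976 but 17⁴ = 83521 reaches it, so n = 4.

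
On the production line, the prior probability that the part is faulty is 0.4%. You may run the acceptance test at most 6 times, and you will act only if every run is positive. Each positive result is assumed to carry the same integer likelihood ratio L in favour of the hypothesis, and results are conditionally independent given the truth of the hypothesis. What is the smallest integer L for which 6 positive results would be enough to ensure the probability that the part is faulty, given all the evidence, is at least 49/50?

5

Prior odds = 0.004/0.996 = 1/249.
Target odds = 0.98/0.02 = 49.
Need L⁶ ≥ 49 ÷ (1/249) = 12201.
4⁶ = 4096 < 12201 ≤ 15625 = 5⁶, so L = 5.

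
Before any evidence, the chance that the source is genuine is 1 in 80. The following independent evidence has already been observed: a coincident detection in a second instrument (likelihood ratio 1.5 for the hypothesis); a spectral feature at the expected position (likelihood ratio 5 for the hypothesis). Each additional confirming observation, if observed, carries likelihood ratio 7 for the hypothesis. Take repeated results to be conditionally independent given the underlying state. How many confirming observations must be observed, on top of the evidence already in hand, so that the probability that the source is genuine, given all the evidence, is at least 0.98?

4

Prior odds = 0.0125/0.9875 = 1/79.
Combined Bayes factor of the evidence already in hand = 1.5 × 5 = 7.5.
Odds after that evidence = (1/79) × 7.5 = 15/158.
Target odds = 0.98/0.02 = 49.
Need 7ⁿ ≥ 49 ÷ (15/158) = 7742/15.
7³ = 343 falls short of 7742/15 but 7⁴ = 2401 reaches it, so n = 4.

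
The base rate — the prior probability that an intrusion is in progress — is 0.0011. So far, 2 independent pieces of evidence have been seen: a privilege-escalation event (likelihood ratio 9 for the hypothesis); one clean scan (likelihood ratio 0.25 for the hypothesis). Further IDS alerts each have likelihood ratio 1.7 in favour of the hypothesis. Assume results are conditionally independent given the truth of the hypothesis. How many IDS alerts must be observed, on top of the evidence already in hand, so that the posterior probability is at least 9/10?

Prior odds = 0.0011/0.9989 = 11/9989.
Combined Bayes factor of the evidence already in hand = 9 × 0.25 = 2.25.
Odds after that evidence = (11/9989) × 2.25 = 99/39956.
Target odds = 0.9/0.1 = 9.
Need 1.7ⁿ ≥ 9 ÷ (99/39956) = 39956/11.
1.7¹⁵ ≈2862.42 falls short of 39956/11 but 1.7¹⁶ ≈4866.12 reaches it, so n = 16.

16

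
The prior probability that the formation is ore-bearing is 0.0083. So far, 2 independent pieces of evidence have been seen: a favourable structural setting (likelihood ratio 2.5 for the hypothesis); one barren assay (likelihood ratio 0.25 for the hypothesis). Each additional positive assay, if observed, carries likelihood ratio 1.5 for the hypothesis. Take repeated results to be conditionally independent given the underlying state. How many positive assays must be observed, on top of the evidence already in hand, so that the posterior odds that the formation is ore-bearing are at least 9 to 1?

Prior odds = 0.0083/0.9917 = 83/9917.
Combined Bayes factor of the evidence already in hand = 2.5 × 0.25 = 0.625.
Odds after that evidence = (83/9917) × 0.625 = 415/79336.
Target odds = 9.
Need 1.5ⁿ ≥ 9 ÷ (415/79336) = 714024/415.
1.5¹⁸ = 387420489/262144 falls short of 714024/415 but 1.5¹⁹ ≈2216.84 reaches it, so n = 19.

19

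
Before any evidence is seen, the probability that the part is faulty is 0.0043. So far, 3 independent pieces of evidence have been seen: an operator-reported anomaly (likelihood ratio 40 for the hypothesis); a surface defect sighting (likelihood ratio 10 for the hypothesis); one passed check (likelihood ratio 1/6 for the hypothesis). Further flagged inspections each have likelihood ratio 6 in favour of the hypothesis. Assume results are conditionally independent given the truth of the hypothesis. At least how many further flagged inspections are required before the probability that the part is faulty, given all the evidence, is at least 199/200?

4

Prior odds = 0.0043/0.9957 = 43/9957.
Combined Bayes factor of the evidence already in hand = 40 × 10 × (1/6) = 200/3.
Odds after that evidence = (43/9957) × 200/3 = 8600/29871.
Target odds = 0.995/0.005 = 199.
Need 6ⁿ ≥ 199 ÷ (8600/29871) = 5944329/8600.
6³ = 216 falls short of 5944329/8600 but 6⁴ = 1296 reaches it, so n = 4.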